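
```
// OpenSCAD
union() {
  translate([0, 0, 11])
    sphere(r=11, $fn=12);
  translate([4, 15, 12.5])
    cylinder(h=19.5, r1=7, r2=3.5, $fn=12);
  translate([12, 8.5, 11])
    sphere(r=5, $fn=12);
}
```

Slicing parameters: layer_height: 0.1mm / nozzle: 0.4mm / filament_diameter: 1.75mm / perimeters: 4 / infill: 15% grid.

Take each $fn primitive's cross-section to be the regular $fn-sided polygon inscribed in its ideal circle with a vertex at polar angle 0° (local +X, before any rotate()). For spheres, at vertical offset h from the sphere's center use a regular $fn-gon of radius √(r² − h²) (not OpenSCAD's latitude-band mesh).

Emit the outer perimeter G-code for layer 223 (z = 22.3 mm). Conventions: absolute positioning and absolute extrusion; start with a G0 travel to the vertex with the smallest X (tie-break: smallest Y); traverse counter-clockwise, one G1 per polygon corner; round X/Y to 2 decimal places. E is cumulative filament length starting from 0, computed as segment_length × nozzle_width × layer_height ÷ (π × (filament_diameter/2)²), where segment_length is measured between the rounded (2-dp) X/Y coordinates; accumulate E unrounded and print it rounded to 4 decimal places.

At z = 22.3 mm: the sphere does not reach this height (|z−center|=11.300 > r=11); the cone at (4, 15) (r1=7→r2=3.5) has section circumradius 5.241 here — a regular 12-gon; the sphere at (12, 8.5) is absent (|z−center|=11.300 > r=5); Merging all regions: only the cone at (4, 15) is present, so the union is just that shape — 1 connected region. The outline is a single polygon with 12 vertices. Extrusion per mm of travel: 0.4 × 0.1 / (π × 0.875²) = 0.016630. Accumulating E over each segment gives final E = 0.5414.

G0 X-1.24 Y15.00 Z22.30
G1 X-0.54 Y12.38 E0.0451
G1 X1.38 Y10.46 E0.0903
G1 X4.00 Y9.76 E0.1354
G1 X6.62 Y10.46 E0.1805
G1 X8.54 Y12.38 E0.2256
G1 X9.24 Y15.00 E0.2707
G1 X8.54 Y17.62 E0.3158
G1 X6.62 Y19.54 E0.3610
G1 X4.00 Y20.24 E0.4061
G1 X1.38 Y19.54 E0.4512
G1 X-0.54 Y17.62 E0.4963
G1 X-1.24 Y15.00 E0.5414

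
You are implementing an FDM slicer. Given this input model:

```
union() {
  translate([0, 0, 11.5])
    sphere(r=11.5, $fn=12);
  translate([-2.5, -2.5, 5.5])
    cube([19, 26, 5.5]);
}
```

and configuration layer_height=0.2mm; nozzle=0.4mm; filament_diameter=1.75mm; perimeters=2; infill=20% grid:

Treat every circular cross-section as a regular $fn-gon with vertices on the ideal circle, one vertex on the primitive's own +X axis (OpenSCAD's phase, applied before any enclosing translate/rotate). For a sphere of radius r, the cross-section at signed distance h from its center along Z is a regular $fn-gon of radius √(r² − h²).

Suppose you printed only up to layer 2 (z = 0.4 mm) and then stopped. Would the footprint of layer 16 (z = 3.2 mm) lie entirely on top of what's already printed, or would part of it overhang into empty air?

part overhangs

Compare the two slices. At z = 0.4: the r=11.5 sphere slices to a regular 12-gon of circumradius 3.007 (√(r²−h²) with h=11.1 from center) (area = (12/2)·3.007²·sin(360°/12) = 27.12 mm²); the cube at (-2.5, -2.5) does not reach this height (z outside [5.5, 11]); Merging all regions: only the r=11.5 sphere is present, so the union is just that shape — area = 27.12 mm². At z = 3.2: the r=11.5 sphere contributes a regular 12-gon of circumradius √(11.5²−8.3²) = 7.960 (area = (12/2)·7.960²·sin(360°/12) = 190.08 mm²); the cube at (-2.5, -2.5) is absent (z outside [5.5, 11]); Merging all regions: only the r=11.5 sphere is present, so the union is just that shape — area = 190.08 mm². Checking containment: at z = 3.2 the cross-section extends beyond the z = 0.4 cross-section by about 162.96 mm².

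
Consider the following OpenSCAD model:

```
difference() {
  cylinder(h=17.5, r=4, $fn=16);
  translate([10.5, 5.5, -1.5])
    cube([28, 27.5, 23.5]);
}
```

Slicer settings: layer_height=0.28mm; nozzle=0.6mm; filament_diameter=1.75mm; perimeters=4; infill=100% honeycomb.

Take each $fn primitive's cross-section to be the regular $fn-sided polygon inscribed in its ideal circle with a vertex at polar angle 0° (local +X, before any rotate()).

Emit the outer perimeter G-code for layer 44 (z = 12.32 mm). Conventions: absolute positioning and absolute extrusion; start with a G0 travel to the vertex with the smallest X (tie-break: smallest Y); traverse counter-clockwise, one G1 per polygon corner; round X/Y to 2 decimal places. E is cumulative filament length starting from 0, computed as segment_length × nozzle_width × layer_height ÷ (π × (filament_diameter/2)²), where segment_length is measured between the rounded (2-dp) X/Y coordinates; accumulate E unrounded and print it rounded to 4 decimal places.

At z = 12.32 mm: the cylinder: section is a regular 16-gon, circumradius r=4; the cube at (10.5, 5.5) (footprint 28×27.5) is included at this height; Taking the first minus the rest: starting from the r=4 cylinder, the 28×27.5 cube at (10.5, 5.5) misses the remaining region (no effect) — 1 connected region. The outline is a single polygon with 16 vertices. Extrusion per mm of travel: 0.6 × 0.28 / (π × 0.875²) = 0.069846. Accumulating E over each segment gives final E = 1.7453.

G0 X-4.00 Y0.00 Z12.32
G1 X-3.70 Y-1.53 E0.1089
G1 X-2.83 Y-2.83 E0.2182
G1 X-1.53 Y-3.70 E0.3274
G1 X0.00 Y-4.00 E0.4363
G1 X1.53 Y-3.70 E0.5452
G1 X2.83 Y-2.83 E0.6545
G1 X3.70 Y-1.53 E0.7637
G1 X4.00 Y0.00 E0.8726
G1 X3.70 Y1.53 E0.9815
G1 X2.83 Y2.83 E1.0908
G1 X1.53 Y3.70 E1.2000
G1 X0.00 Y4.00 E1.3089
G1 X-1.53 Y3.70 E1.4178
G1 X-2.83 Y2.83 E1.5271
G1 X-3.70 Y1.53 E1.6364
G1 X-4.00 Y0.00 E1.7453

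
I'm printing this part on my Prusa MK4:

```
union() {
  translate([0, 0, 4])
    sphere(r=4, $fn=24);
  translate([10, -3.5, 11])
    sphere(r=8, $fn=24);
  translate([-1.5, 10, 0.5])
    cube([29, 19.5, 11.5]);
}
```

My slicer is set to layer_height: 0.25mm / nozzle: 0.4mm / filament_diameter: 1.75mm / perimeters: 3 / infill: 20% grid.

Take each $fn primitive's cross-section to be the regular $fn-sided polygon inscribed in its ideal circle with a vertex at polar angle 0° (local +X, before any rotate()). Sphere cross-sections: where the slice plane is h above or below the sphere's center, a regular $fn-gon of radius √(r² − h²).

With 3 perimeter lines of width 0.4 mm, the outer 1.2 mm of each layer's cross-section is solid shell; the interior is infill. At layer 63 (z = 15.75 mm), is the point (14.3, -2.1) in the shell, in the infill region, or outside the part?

At z = 15.75 mm: the sphere does not reach this height (|z−center|=11.750 > r=4); the r=8 sphere at (10, -3.5) slices to a regular 24-gon of circumradius 6.437 (√(r²−h²) with h=4.75 from center); the cube at (-1.5, 10) is not intersected at this z (z outside [0.5, 12]); Taking the union: only the r=8 sphere at (10, -3.5) is present, so the union is just that shape — 1 connected region. Overall, the cross-section is a single solid region. The nearest boundary edge runs (16.22, -1.83)→(15.57, -0.28); distance from the point to it = 1.87 mm. The point is inside the cross-section and 1.87 mm from the nearest boundary — more than the 1.2 mm shell width (3 × 0.4), so it's in the infill interior.

infill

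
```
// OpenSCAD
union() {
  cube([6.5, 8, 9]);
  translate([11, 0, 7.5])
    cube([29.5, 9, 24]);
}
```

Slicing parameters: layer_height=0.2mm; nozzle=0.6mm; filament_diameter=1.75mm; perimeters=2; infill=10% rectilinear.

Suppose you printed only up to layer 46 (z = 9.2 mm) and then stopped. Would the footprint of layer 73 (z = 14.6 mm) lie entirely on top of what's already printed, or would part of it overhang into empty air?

Compare the two slices. At z = 9.2: the cube does not reach this height (z outside [0, 9]); the cube at (11, 0) is present — its section is the full 29.5×9 rectangle (area 265.50 mm²); Taking the union: only the 29.5×9 cube at (11, 0) is present, so the union is just that shape — area = 265.50 mm². At z = 14.6: the cube is absent (z outside [0, 9]); the cube at (11, 0) is present — its section is the full 29.5×9 rectangle (area 265.50 mm²); Merging all regions: only the 29.5×9 cube at (11, 0) is present, so the union is just that shape — area = 265.50 mm². Checking containment: the cross-section at z = 14.6 is a subset of the cross-section at z = 9.2.

entirely on top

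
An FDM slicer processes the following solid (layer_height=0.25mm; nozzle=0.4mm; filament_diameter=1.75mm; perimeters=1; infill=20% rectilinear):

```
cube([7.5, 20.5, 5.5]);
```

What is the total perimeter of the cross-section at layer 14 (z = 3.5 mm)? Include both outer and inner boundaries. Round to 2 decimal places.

56.00 mm

At z = 3.5 mm: the cube (footprint 7.5×20.5) is included at this height (perimeter 56.00 mm). Overall, the cross-section is a single solid region. Total boundary length (outer) = 56.00 mm.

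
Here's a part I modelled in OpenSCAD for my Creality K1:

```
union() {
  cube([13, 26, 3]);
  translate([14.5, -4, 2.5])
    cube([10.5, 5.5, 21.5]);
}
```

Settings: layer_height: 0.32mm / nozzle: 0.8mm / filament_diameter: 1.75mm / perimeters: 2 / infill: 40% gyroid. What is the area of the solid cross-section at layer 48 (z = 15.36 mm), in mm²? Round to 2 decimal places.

57.75 mm²

At z = 15.36 mm: the cube is not intersected at this z (z outside [0, 3]); the cube at (14.5, -4) (footprint 10.5×5.5) is included at this height (area 57.75 mm²); Taking the union: only the 10.5×5.5 cube at (14.5, -4) is present, so the union is just that shape — area = 57.75 mm². Overall, the cross-section is a single solid region. Net area = 57.75 mm².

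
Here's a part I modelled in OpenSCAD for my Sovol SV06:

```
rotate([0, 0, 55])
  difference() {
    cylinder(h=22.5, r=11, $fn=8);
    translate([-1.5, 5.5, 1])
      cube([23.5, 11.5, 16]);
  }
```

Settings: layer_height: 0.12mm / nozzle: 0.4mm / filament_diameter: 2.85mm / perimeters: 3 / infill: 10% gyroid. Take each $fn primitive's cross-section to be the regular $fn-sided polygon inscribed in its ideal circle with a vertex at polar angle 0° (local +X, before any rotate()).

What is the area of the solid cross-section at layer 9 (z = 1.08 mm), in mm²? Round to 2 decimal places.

303.13 mm²

At z = 1.08 mm: the cylinder: section is a regular 8-gon, circumradius r=11 (area = (8/2)·11.000²·sin(360°/8) = 342.24 mm²); the cube at (-1.5, 5.5) (footprint 23.5×11.5) is included at this height (area 270.25 mm²); Taking the first minus the rest: starting from the r=11 cylinder (342.24 mm²), the 23.5×11.5 cube at (-1.5, 5.5) partially overlaps it — only the 39.11 mm² overlap (of its 270.25 mm²) is removed, clipping the outline — area = 303.13 mm²; (rotated 55° about Z; rotation is an isometry so areas/perimeters/island counts are preserved). Overall, the cross-section is a single solid region. Net area = 303.13 mm².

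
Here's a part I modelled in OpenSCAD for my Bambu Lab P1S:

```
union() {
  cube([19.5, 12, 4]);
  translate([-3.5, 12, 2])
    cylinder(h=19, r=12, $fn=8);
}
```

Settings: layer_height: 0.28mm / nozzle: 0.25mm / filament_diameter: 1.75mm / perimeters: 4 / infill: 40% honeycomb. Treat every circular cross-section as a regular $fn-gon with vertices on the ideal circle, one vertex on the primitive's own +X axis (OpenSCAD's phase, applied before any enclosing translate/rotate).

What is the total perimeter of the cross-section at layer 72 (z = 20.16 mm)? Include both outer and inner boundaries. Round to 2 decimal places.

73.48 mm

At z = 20.16 mm: the cube is absent (z outside [0, 4]); the cylinder at (-3.5, 12): section is a regular 8-gon, circumradius r=12 (perimeter = 2·8·12.000·sin(180°/8) = 73.48 mm); Taking the union: only the r=12 cylinder at (-3.5, 12) is present, so the union is just that shape — boundary = 73.48 mm. Overall, the cross-section is a single solid region. Total boundary length (outer) = 73.48 mm.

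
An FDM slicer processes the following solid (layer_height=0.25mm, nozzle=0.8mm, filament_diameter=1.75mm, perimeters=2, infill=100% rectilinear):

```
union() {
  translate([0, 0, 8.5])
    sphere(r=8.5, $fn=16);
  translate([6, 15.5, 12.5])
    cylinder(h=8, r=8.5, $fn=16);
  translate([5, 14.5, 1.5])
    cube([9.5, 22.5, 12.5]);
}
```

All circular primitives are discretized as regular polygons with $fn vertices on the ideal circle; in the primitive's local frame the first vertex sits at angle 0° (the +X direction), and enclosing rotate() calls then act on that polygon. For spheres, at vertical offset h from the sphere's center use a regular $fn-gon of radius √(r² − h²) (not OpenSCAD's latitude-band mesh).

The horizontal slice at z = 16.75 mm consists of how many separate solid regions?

2

At z = 16.75 mm: the sphere: section is a regular 16-gon, circumradius = √(r²−h²) = √(8.5²−8.25²) = 2.046; the r=8.5 cylinder at (6, 15.5) gives a regular 16-gon of circumradius 8.5 (constant along its height); the cube at (5, 14.5) is not intersected at this z (z outside [1.5, 14]); Combining (union): the 2 present regions are separate (no shared area or edge), so areas and boundary lengths simply add and each stays a separate island — 2 connected regions. The result has 2 disconnected regions.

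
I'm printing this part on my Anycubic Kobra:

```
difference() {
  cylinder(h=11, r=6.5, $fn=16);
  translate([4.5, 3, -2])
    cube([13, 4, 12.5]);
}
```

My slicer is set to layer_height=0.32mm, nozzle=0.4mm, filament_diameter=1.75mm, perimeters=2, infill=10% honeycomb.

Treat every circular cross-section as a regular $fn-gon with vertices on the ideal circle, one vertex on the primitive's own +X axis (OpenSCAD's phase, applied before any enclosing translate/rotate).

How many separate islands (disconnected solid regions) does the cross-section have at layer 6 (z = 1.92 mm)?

1

At z = 1.92 mm: the cylinder: section is a regular 16-gon, circumradius r=6.5; the 13×4 cube at (4.5, 3) contributes its full rectangle; Subtracting the remaining from the first: starting from the r=6.5 cylinder, the 13×4 cube at (4.5, 3) partially overlaps it — only the 1.01 mm² overlap (of its 52.00 mm²) is removed, clipping the outline — 1 connected region. Overall, the cross-section is a single solid region. Island count = 1.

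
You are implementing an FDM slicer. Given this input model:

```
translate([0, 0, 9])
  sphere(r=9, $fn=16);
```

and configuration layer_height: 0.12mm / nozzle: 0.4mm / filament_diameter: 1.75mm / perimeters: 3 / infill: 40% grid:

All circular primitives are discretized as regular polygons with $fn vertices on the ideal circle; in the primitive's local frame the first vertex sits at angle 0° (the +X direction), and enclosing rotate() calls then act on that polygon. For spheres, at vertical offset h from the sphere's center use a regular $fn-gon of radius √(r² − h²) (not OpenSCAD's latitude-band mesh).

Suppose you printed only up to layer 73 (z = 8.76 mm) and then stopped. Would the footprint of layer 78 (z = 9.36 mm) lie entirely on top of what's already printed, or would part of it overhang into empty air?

entirely on top

Compare the two slices. At z = 8.76: the r=9 sphere slices to a regular 16-gon of circumradius 8.997 (√(r²−h²) with h=0.24 from center) (area = (16/2)·8.997²·sin(360°/16) = 247.80 mm²). At z = 9.36: the r=9 sphere contributes a regular 16-gon of circumradius √(9²−0.36²) = 8.993 (area = (16/2)·8.993²·sin(360°/16) = 247.58 mm²). Checking containment: the cross-section at z = 9.36 is a subset of the cross-section at z = 8.76.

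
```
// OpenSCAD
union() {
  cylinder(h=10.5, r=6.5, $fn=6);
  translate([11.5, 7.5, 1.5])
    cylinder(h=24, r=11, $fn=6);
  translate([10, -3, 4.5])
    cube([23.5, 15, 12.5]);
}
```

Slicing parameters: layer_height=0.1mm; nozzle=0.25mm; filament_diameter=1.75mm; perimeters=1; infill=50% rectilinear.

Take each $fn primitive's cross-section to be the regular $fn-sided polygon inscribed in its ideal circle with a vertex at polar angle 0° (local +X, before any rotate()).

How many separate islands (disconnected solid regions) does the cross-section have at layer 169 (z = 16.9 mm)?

At z = 16.9 mm: the cylinder does not reach this height (z outside [0, 10.5]); the r=11 cylinder at (11.5, 7.5) gives a regular 6-gon of circumradius 11 (constant along its height); the 23.5×15 cube at (10, -3) contributes its full rectangle; Combining (union): the regions partially overlap (shared area 143.29 mm²), so overlapping operands fuse into one piece — 1 connected region. Overall, the cross-section is a single solid region. Island count = 1.

1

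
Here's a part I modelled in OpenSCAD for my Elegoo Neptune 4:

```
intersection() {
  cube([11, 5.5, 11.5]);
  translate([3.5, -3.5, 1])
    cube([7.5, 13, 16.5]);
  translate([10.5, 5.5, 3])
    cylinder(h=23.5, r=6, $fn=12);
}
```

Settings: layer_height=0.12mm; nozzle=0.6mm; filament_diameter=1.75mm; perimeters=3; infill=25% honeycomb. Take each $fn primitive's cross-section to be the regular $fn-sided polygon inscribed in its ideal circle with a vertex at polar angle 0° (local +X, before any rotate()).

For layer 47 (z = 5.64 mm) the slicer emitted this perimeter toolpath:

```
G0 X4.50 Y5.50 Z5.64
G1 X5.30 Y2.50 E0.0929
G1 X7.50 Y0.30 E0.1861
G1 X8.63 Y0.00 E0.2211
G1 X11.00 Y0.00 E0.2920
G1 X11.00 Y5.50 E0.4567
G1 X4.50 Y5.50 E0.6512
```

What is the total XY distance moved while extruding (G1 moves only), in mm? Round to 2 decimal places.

21.76 mm

Sum the Euclidean lengths of each G1 segment: total = 21.76 mm.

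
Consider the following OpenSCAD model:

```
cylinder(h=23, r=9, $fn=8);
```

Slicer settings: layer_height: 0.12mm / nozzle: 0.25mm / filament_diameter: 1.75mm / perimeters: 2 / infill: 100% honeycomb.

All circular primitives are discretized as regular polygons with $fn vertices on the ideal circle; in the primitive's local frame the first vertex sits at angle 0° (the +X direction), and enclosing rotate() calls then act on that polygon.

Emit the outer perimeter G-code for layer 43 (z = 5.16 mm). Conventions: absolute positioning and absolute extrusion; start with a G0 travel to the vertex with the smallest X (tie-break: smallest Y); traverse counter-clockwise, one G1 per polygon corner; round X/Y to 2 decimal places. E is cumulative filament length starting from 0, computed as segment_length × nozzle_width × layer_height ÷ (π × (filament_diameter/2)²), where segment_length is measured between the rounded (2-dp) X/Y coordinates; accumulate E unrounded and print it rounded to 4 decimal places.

G0 X-9.00 Y0.00 Z5.16
G1 X-6.36 Y-6.36 E0.0859
G1 X0.00 Y-9.00 E0.1718
G1 X6.36 Y-6.36 E0.2577
G1 X9.00 Y0.00 E0.3436
G1 X6.36 Y6.36 E0.4294
G1 X0.00 Y9.00 E0.5153
G1 X-6.36 Y6.36 E0.6012
G1 X-9.00 Y0.00 E0.6871

At z = 5.16 mm: the cylinder: section is a regular 8-gon, circumradius r=9. The outline is a single polygon with 8 vertices. Extrusion per mm of travel: 0.25 × 0.12 / (π × 0.875²) = 0.012473. Accumulating E over each segment gives final E = 0.6871.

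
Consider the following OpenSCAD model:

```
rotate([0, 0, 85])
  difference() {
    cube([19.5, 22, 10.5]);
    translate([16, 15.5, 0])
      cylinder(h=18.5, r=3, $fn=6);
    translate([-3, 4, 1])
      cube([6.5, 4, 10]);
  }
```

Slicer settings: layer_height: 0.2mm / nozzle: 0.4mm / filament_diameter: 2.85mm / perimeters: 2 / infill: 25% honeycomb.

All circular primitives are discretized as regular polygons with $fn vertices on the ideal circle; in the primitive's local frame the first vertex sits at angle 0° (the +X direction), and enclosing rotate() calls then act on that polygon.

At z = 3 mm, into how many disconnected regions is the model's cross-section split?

1

At z = 3 mm: the cube (footprint 19.5×22) is included at this height; the cylinder at (16, 15.5): section is a regular 6-gon, circumradius r=3; the 6.5×4 cube at (-3, 4) contributes its full rectangle; Taking the first minus the rest: starting from the 19.5×22 cube, the r=3 cylinder at (16, 15.5) lies wholly inside it (removes its full 23.38 mm² and its 18.00 mm outline becomes a hole wall); the 6.5×4 cube at (-3, 4) partially overlaps it — only the 14.00 mm² overlap (of its 26.00 mm²) is removed, clipping the outline — 1 connected region with 1 hole; (whole slice rotated 85° about Z — lengths, areas and connectivity unchanged). The result has 1 disconnected region.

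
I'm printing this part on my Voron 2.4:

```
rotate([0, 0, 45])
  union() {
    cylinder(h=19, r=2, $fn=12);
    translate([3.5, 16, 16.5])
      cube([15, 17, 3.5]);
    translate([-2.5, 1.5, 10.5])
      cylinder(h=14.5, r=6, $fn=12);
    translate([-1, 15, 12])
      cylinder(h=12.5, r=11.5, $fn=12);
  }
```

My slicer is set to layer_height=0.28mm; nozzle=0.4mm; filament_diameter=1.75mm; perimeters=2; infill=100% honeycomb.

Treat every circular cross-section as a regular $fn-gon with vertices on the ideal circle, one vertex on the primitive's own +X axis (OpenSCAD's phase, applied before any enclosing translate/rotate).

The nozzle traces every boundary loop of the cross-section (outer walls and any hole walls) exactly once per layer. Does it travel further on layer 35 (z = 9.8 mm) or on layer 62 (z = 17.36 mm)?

layer 62 (z = 17.36 mm)

Layer 35 (z = 9.8): the cylinder: section is a regular 12-gon, circumradius r=2 (perimeter = 2·12·2.000·sin(180°/12) = 12.42 mm); the cube at (3.5, 16) is not intersected at this z (z outside [16.5, 20]); the cylinder at (-2.5, 1.5) is absent (z outside [10.5, 25]); the cylinder at (-1, 15) is not intersected at this z (z outside [12, 24.5]); Taking the union: only the r=2 cylinder is present, so the union is just that shape — boundary = 12.42 mm; (whole slice rotated 45° about Z — lengths, areas and connectivity unchanged). So its perimeter = 12.42 mm. Layer 62 (z = 17.36): the r=2 cylinder gives a regular 12-gon of circumradius 2 (constant along its height) (perimeter = 2·12·2.000·sin(180°/12) = 12.42 mm); the 15×17 cube at (3.5, 16) contributes its full rectangle (perimeter 64.00 mm); the r=6 cylinder at (-2.5, 1.5) contributes a regular 12-gon of circumradius 6 (perimeter = 2·12·6.000·sin(180°/12) = 37.27 mm); the r=11.5 cylinder at (-1, 15) gives a regular 12-gon of circumradius 11.5 (constant along its height) (perimeter = 2·12·11.500·sin(180°/12) = 71.43 mm); Taking the union: the regions partially overlap (shared area 78.48 mm²), so the edge portions inside another operand are dropped and the merged outline is re-measured after clipping — boundary = 123.06 mm; (whole slice rotated 45° about Z — lengths, areas and connectivity unchanged). So its perimeter = 123.06 mm. Layer 62 is larger (123.06 vs 12.42 mm).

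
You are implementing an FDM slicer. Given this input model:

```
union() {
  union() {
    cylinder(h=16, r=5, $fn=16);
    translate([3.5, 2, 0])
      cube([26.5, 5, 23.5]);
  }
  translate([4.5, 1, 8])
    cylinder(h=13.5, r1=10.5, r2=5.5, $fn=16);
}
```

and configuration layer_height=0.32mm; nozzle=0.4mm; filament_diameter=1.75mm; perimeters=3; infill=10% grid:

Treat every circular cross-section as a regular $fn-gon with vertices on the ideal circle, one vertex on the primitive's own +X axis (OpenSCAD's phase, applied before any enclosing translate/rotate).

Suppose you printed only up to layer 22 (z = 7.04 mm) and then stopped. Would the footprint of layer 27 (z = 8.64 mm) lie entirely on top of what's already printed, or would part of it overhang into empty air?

part overhangs

Compare the two slices. At z = 7.04: the r=5 cylinder gives a regular 16-gon of circumradius 5 (constant along its height) (area = (16/2)·5.000²·sin(360°/16) = 76.54 mm²); the cube at (3.5, 2) is present — its section is the full 26.5×5 rectangle (area 132.50 mm²); Taking the union: the regions partially overlap — summed areas 209.04 mm² minus the doubly-counted overlap 0.84 mm² gives 208.19 mm² — area = 208.19 mm²; the cone at (4.5, 1) does not reach this height (z outside [8, 21.5]); Taking the union: only the result so far is present, so the union is just that shape — area = 208.19 mm². At z = 8.64: the r=5 cylinder gives a regular 16-gon of circumradius 5 (constant along its height) (area = (16/2)·5.000²·sin(360°/16) = 76.54 mm²); the 26.5×5 cube at (3.5, 2) contributes its full rectangle (area 132.50 mm²); Combining (union): the regions partially overlap — summed areas 209.04 mm² minus the doubly-counted overlap 0.84 mm² gives 208.19 mm² — area = 208.19 mm²; the cone at (4.5, 1): at t=0.047 of its height the radius interpolates to r₁+(r₂−r₁)t = 10.263, giving a regular 16-gon of that circumradius (area = (16/2)·10.263²·sin(360°/16) = 322.46 mm²); Merging all regions: the regions partially overlap — summed areas 530.65 mm² minus the doubly-counted overlap 127.52 mm² gives 403.13 mm² — area = 403.13 mm². Checking containment: at z = 8.64 the cross-section extends beyond the z = 7.04 cross-section by about 194.94 mm².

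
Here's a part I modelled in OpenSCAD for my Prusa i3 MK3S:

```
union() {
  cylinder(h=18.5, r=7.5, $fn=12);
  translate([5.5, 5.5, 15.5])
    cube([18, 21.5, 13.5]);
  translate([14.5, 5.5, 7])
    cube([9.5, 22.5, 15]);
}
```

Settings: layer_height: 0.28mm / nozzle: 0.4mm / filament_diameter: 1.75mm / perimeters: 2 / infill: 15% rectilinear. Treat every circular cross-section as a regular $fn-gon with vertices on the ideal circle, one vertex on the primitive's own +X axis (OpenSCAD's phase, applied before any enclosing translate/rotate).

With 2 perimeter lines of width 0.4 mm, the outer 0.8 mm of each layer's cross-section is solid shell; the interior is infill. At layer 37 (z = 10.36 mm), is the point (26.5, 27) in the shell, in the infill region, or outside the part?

outside

At z = 10.36 mm: the r=7.5 cylinder gives a regular 12-gon of circumradius 7.5 (constant along its height); the cube at (5.5, 5.5) is not intersected at this z (z outside [15.5, 29]); the cube at (14.5, 5.5) is present — its section is the full 9.5×22.5 rectangle; Merging all regions: the 2 present regions are separate (no shared area or edge), so areas and boundary lengths simply add and each stays a separate island — 2 connected regions. Overall, the cross-section has 2 separate islands. The nearest boundary edge runs (24.00, 28.00)→(24.00, 5.50); distance from the point to it = 2.50 mm. The point is not inside any of the regions above, so it lies outside the cross-section (2.50 mm from the nearest boundary).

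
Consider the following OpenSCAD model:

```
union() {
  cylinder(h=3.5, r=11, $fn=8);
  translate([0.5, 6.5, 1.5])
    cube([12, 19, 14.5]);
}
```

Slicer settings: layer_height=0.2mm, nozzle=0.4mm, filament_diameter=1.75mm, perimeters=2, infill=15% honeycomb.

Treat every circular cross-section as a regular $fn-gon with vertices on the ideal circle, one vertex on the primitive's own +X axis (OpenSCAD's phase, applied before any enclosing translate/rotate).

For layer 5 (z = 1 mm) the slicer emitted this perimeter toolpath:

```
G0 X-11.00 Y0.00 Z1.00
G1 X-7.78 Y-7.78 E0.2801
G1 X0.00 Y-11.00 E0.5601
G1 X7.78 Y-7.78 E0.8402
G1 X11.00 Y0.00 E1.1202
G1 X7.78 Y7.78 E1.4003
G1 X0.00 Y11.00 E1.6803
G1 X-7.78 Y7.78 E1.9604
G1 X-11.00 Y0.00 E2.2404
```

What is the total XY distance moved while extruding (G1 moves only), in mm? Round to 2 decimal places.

Sum the Euclidean lengths of each G1 segment: total = 67.36 mm.

67.36 mm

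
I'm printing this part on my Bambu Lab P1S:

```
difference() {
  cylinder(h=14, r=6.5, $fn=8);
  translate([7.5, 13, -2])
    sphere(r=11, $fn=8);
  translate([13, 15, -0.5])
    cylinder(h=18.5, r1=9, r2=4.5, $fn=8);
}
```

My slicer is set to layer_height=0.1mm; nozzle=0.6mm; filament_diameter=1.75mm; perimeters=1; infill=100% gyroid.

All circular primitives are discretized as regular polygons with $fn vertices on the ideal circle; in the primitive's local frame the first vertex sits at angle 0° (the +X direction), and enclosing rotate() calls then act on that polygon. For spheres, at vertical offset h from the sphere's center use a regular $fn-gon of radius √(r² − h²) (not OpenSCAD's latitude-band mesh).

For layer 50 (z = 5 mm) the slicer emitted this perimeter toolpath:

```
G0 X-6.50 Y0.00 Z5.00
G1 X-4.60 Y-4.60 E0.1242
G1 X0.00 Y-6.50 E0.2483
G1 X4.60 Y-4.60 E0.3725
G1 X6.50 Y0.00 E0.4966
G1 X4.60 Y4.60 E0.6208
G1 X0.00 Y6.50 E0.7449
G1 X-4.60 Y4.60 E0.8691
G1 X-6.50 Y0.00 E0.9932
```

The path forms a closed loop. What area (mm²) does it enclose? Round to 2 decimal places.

Apply the shoelace formula to the sequence of (X, Y) vertices; enclosed area = 119.60 mm².

119.60 mm²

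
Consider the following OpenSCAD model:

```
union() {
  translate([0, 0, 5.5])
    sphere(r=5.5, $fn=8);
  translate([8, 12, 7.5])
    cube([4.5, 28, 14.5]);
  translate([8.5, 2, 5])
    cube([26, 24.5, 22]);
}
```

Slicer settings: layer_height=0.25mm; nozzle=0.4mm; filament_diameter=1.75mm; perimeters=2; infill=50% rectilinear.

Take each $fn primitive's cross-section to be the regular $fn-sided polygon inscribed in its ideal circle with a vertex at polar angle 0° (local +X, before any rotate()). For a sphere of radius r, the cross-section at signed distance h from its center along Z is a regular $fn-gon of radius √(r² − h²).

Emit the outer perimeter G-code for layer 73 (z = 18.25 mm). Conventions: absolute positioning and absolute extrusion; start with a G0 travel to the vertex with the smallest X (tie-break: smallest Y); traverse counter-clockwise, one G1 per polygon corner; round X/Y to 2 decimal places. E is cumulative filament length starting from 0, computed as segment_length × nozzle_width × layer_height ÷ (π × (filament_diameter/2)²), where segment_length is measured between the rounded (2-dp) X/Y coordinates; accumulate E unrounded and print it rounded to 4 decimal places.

G0 X8.00 Y12.00 Z18.25
G1 X8.50 Y12.00 E0.0208
G1 X8.50 Y2.00 E0.4365
G1 X34.50 Y2.00 E1.5175
G1 X34.50 Y26.50 E2.5361
G1 X12.50 Y26.50 E3.4507
G1 X12.50 Y40.00 E4.0120
G1 X8.00 Y40.00 E4.1991
G1 X8.00 Y12.00 E5.3632

At z = 18.25 mm: the sphere does not reach this height (|z−center|=12.750 > r=5.5); the 4.5×28 cube at (8, 12) contributes its full rectangle; the cube at (8.5, 2) is present — its section is the full 26×24.5 rectangle; Combining (union): the regions partially overlap (shared area 58.00 mm²), so overlapping operands fuse into one piece — 1 connected region. The outline is a single polygon with 8 vertices. Extrusion per mm of travel: 0.4 × 0.25 / (π × 0.875²) = 0.041575. Accumulating E over each segment gives final E = 5.3632.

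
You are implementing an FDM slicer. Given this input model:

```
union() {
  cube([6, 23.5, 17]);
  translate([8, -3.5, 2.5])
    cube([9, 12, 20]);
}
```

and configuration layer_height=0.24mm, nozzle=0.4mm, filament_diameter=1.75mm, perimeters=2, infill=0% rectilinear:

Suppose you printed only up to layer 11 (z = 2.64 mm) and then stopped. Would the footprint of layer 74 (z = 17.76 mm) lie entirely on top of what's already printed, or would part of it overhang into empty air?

entirely on top

Compare the two slices. At z = 2.64: the cube (footprint 6×23.5) is included at this height (area 141.00 mm²); the cube at (8, -3.5) is present — its section is the full 9×12 rectangle (area 108.00 mm²); Combining (union): the 2 present regions are separate (no shared area or edge), so areas and boundary lengths simply add and each stays a separate island — area = 249.00 mm². At z = 17.76: the cube does not reach this height (z outside [0, 17]); the cube at (8, -3.5) (footprint 9×12) is included at this height (area 108.00 mm²); Merging all regions: only the 9×12 cube at (8, -3.5) is present, so the union is just that shape — area = 108.00 mm². Checking containment: the cross-section at z = 17.76 is a subset of the cross-section at z = 2.64.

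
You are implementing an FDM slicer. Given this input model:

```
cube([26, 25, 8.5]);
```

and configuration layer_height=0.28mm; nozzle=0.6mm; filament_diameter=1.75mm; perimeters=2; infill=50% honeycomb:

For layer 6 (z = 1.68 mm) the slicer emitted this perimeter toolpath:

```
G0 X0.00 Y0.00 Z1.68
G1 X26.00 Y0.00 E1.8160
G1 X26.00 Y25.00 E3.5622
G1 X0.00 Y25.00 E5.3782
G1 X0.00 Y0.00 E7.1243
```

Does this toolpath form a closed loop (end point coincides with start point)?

yes

Start point (G0): (0.00, 0.00). End point (last G1): the path returns to the start — closed.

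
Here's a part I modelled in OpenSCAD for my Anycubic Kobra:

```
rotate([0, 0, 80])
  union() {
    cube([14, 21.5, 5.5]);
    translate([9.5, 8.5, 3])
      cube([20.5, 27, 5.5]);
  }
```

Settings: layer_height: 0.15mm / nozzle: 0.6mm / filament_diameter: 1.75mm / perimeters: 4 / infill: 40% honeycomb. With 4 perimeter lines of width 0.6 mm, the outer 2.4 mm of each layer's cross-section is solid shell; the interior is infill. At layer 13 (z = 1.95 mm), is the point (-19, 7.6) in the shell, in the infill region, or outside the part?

At z = 1.95 mm: the 14×21.5 cube contributes its full rectangle; the cube at (9.5, 8.5) is not intersected at this z (z outside [3, 8.5]); Combining (union): only the 14×21.5 cube is present, so the union is just that shape — 1 connected region; (whole slice rotated 80° about Z — lengths, areas and connectivity unchanged). Overall, the cross-section is a single solid region. Undo the 80° rotation: the query point maps to (4.185, 20.031) in the un-rotated model frame. The nearest boundary edge runs (14.00, 21.50)→(0.00, 21.50); distance from the point to it = 1.47 mm. The point is inside the cross-section, 1.47 mm from the nearest boundary — within the 2.4 mm shell band (4 × 0.6).

shell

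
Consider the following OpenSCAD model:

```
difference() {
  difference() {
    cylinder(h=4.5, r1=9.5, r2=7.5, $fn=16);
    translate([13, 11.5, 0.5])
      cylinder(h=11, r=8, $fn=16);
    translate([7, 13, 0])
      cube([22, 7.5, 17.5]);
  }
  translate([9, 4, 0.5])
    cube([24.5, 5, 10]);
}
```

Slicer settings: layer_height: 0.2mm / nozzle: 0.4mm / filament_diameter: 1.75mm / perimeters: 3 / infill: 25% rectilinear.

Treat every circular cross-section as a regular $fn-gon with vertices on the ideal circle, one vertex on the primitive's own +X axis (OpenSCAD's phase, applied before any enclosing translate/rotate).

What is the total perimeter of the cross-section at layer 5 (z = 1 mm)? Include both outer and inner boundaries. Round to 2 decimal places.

56.53 mm

At z = 1 mm: the cone (r1=9.5→r2=7.5) has section circumradius 9.056 here — a regular 16-gon (perimeter = 2·16·9.056·sin(180°/16) = 56.53 mm); the r=8 cylinder at (13, 11.5) gives a regular 16-gon of circumradius 8 (constant along its height) (perimeter = 2·16·8.000·sin(180°/16) = 49.94 mm); the cube at (7, 13) (footprint 22×7.5) is included at this height (perimeter 59.00 mm); After the difference (first − rest): starting from the cone, the r=8 cylinder at (13, 11.5) misses the remaining region (no effect); the 22×7.5 cube at (7, 13) misses the remaining region (no effect) — boundary = 56.53 mm; the cube at (9, 4) (footprint 24.5×5) is included at this height (perimeter 59.00 mm); Subtracting the remaining from the first: starting from that combined region, the 24.5×5 cube at (9, 4) misses the remaining region (no effect) — boundary = 56.53 mm. Overall, the cross-section is a single solid region. Total boundary length (outer) = 56.53 mm.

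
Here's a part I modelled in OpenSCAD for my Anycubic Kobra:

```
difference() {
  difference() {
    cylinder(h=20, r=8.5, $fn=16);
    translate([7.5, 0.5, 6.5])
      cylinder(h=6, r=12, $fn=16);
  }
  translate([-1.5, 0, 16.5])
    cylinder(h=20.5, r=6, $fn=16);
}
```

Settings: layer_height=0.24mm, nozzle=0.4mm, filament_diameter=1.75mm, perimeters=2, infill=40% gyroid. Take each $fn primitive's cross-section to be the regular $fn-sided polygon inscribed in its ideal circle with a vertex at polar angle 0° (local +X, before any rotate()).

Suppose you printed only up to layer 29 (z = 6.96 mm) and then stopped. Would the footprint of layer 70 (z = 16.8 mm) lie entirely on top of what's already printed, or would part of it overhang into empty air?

part overhangs

Compare the two slices. At z = 6.96: the r=8.5 cylinder gives a regular 16-gon of circumradius 8.5 (constant along its height) (area = (16/2)·8.500²·sin(360°/16) = 221.19 mm²); the cylinder at (7.5, 0.5): section is a regular 16-gon, circumradius r=12 (area = (16/2)·12.000²·sin(360°/16) = 440.85 mm²); Subtracting the remaining from the first: starting from the r=8.5 cylinder (221.19 mm²), the r=12 cylinder at (7.5, 0.5) partially overlaps it — only the 165.08 mm² overlap (of its 440.85 mm²) is removed, clipping the outline — area = 56.11 mm²; the cylinder at (-1.5, 0) is absent (z outside [16.5, 37]); Taking the first minus the rest: none of the subtracted shapes is present at this height, so the result so far is unchanged — area = 56.11 mm². At z = 16.8: the cylinder: section is a regular 16-gon, circumradius r=8.5 (area = (16/2)·8.500²·sin(360°/16) = 221.19 mm²); the cylinder at (7.5, 0.5) is absent (z outside [6.5, 12.5]); After the difference (first − rest): none of the subtracted shapes is present at this height, so the r=8.5 cylinder is unchanged — area = 221.19 mm²; the cylinder at (-1.5, 0): section is a regular 16-gon, circumradius r=6 (area = (16/2)·6.000²·sin(360°/16) = 110.21 mm²); Taking the first minus the rest: starting from that combined region (221.19 mm²), the r=6 cylinder at (-1.5, 0) lies wholly inside it (removes its full 110.21 mm² and its 37.46 mm outline becomes a hole wall) — area = 110.98 mm². Checking containment: at z = 16.8 the cross-section extends beyond the z = 6.96 cross-section by about 82.56 mm².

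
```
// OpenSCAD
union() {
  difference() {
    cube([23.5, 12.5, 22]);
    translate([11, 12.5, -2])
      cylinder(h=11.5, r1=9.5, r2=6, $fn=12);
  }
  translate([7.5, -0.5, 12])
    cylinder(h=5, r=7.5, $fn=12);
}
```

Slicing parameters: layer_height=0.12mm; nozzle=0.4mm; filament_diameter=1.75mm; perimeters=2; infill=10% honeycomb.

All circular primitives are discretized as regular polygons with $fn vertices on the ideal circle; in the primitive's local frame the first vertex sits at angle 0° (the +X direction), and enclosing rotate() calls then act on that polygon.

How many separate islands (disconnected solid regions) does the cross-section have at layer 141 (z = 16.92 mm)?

At z = 16.92 mm: the cube is present — its section is the full 23.5×12.5 rectangle; the cone at (11, 12.5) does not reach this height (z outside [-2, 9.5]); Taking the first minus the rest: none of the subtracted shapes is present at this height, so the 23.5×12.5 cube is unchanged — 1 connected region; the r=7.5 cylinder at (7.5, -0.5) contributes a regular 12-gon of circumradius 7.5; Merging all regions: the regions partially overlap (shared area 76.94 mm²), so overlapping operands fuse into one piece — 1 connected region. Overall, the cross-section is a single solid region. Island count = 1.

1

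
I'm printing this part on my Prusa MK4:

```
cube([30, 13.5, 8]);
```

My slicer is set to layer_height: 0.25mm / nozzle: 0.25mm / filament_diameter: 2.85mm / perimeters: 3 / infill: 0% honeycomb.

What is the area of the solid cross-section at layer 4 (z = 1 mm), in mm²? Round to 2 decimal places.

405.00 mm²

At z = 1 mm: the cube (footprint 30×13.5) is included at this height (area 405.00 mm²). Overall, the cross-section is a single solid region. Net area = 405.00 mm².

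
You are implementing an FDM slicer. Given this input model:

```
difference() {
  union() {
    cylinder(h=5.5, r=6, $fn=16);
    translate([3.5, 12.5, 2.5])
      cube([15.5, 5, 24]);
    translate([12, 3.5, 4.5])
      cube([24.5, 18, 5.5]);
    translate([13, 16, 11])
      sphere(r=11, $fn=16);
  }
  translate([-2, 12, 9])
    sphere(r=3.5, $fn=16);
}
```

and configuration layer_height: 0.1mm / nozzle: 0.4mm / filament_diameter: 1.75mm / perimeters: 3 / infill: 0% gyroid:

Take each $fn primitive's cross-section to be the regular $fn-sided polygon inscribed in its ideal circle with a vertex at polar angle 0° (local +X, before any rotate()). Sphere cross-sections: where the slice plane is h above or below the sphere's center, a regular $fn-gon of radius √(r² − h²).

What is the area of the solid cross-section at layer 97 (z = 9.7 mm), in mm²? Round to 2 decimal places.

641.97 mm²

At z = 9.7 mm: the cylinder does not reach this height (z outside [0, 5.5]); the cube at (3.5, 12.5) is present — its section is the full 15.5×5 rectangle (area 77.50 mm²); the cube at (12, 3.5) is present — its section is the full 24.5×18 rectangle (area 441.00 mm²); the r=11 sphere at (13, 16) contributes a regular 16-gon of circumradius √(11²−1.3²) = 10.923 (area = (16/2)·10.923²·sin(360°/16) = 365.26 mm²); Taking the union: the regions partially overlap — summed areas 883.76 mm² minus the doubly-counted overlap 241.80 mm² gives 641.97 mm² — area = 641.97 mm²; the r=3.5 sphere at (-2, 12) slices to a regular 16-gon of circumradius 3.429 (√(r²−h²) with h=0.7 from center) (area = (16/2)·3.429²·sin(360°/16) = 36.00 mm²); Taking the first minus the rest: starting from the result so far (641.97 mm²), the r=3.5 sphere at (-2, 12) misses the remaining region (no effect) — area = 641.97 mm². Overall, the cross-section is a single solid region. Net area = 641.97 mm².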